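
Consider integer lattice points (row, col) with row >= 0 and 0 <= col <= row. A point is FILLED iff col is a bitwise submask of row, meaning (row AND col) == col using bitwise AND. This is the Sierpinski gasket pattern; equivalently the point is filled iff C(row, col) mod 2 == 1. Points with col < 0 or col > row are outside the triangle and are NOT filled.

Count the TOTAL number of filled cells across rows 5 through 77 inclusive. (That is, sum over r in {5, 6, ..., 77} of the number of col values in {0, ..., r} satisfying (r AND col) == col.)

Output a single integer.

r5=101 pc2: +4 =4
r6=110 pc2: +4 =8
r7=111 pc3: +8 =16
r8=1000 pc1: +2 =18
r9=1001 pc2: +4 =22
r10=1010 pc2: +4 =26
r11=1011 pc3: +8 =34
r12=1100 pc2: +4 =38
r13=1101 pc3: +8 =46
r14=1110 pc3: +8 =54
r15=1111 pc4: +16 =70
r16=10000 pc1: +2 =72
r17=10001 pc2: +4 =76
r18=10010 pc2: +4 =80
r19=10011 pc3: +8 =88
r20=10100 pc2: +4 =92
r21=10101 pc3: +8 =100
r22=10110 pc3: +8 =108
r23=10111 pc4: +16 =124
r24=11000 pc2: +4 =128
r25=11001 pc3: +8 =136
r26=11010 pc3: +8 =144
r27=11011 pc4: +16 =160
r28=11100 pc3: +8 =168
r29=11101 pc4: +16 =184
r30=11110 pc4: +16 =200
r31=11111 pc5: +32 =232
r32=100000 pc1: +2 =234
r33=100001 pc2: +4 =238
r34=100010 pc2: +4 =242
r35=100011 pc3: +8 =250
r36=100100 pc2: +4 =254
r37=100101 pc3: +8 =262
r38=100110 pc3: +8 =270
r39=100111 pc4: +16 =286
r40=101000 pc2: +4 =290
r41=101001 pc3: +8 =298
r42=101010 pc3: +8 =306
r43=101011 pc4: +16 =322
r44=101100 pc3: +8 =330
r45=101101 pc4: +16 =346
r46=101110 pc4: +16 =362
r47=101111 pc5: +32 =394
r48=110000 pc2: +4 =398
r49=110001 pc3: +8 =406
r50=110010 pc3: +8 =414
r51=110011 pc4: +16 =430
r52=110100 pc3: +8 =438
r53=110101 pc4: +16 =454
r54=110110 pc4: +16 =470
r55=110111 pc5: +32 =502
r56=111000 pc3: +8 =510
r57=111001 pc4: +16 =526
r58=111010 pc4: +16 =542
r59=111011 pc5: +32 =574
r60=111100 pc4: +16 =590
r61=111101 pc5: +32 =622
r62=111110 pc5: +32 =654
r63=111111 pc6: +64 =718
r64=1000000 pc1: +2 =720
r65=1000001 pc2: +4 =724
r66=1000010 pc2: +4 =728
r67=1000011 pc3: +8 =736
r68=1000100 pc2: +4 =740
r69=1000101 pc3: +8 =748
r70=1000110 pc3: +8 =756
r71=1000111 pc4: +16 =772
r72=1001000 pc2: +4 =776
r73=1001001 pc3: +8 =784
r74=1001010 pc3: +8 =792
r75=1001011 pc4: +16 =808
r76=1001100 pc3: +8 =816
r77=1001101 pc4: +16 =832

Answer: 832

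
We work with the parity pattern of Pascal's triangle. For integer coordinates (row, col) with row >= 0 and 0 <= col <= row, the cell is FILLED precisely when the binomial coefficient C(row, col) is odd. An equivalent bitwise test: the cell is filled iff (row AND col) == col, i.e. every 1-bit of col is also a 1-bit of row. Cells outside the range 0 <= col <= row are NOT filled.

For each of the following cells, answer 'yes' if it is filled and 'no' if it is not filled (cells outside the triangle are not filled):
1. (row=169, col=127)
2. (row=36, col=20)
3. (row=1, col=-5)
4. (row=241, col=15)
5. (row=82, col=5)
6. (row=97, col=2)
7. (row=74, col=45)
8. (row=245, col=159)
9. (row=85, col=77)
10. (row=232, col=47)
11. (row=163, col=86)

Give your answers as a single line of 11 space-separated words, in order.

(169,127): row=0b10101001, col=0b1111111, row AND col = 0b101001 = 41; 41 != 127 -> empty
(36,20): row=0b100100, col=0b10100, row AND col = 0b100 = 4; 4 != 20 -> empty
(1,-5): col outside [0, 1] -> not filled
(241,15): row=0b11110001, col=0b1111, row AND col = 0b1 = 1; 1 != 15 -> empty
(82,5): row=0b1010010, col=0b101, row AND col = 0b0 = 0; 0 != 5 -> empty
(97,2): row=0b1100001, col=0b10, row AND col = 0b0 = 0; 0 != 2 -> empty
(74,45): row=0b1001010, col=0b101101, row AND col = 0b1000 = 8; 8 != 45 -> empty
(245,159): row=0b11110101, col=0b10011111, row AND col = 0b10010101 = 149; 149 != 159 -> empty
(85,77): row=0b1010101, col=0b1001101, row AND col = 0b1000101 = 69; 69 != 77 -> empty
(232,47): row=0b11101000, col=0b101111, row AND col = 0b101000 = 40; 40 != 47 -> empty
(163,86): row=0b10100011, col=0b1010110, row AND col = 0b10 = 2; 2 != 86 -> empty

Answer: no no no no no no no no no no no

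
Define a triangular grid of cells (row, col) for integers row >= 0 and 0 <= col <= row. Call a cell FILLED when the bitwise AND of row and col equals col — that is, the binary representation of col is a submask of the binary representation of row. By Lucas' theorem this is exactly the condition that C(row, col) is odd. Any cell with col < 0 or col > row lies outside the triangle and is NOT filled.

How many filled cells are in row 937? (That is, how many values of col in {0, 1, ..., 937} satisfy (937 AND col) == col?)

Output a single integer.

937 in binary = 1110101001
popcount(937) = number of 1-bits in 1110101001 = 6
A col c satisfies (937 AND c) == c iff every set bit of c is also set in 937; each of the 6 set bits of 937 can independently be on or off in c.
count = 2^6 = 64

Answer: 64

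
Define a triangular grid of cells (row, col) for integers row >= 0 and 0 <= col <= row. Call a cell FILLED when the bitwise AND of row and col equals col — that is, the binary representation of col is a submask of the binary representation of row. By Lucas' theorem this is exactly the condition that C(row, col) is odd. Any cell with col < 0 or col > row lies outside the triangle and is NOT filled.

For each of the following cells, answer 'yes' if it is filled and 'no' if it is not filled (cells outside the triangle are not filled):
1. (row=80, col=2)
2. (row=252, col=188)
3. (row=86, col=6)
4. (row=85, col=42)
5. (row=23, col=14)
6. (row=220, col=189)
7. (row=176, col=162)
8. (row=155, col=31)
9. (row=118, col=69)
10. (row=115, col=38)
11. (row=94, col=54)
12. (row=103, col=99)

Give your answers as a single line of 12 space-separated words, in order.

(80,2): row=0b1010000, col=0b10, row AND col = 0b0 = 0; 0 != 2 -> empty
(252,188): row=0b11111100, col=0b10111100, row AND col = 0b10111100 = 188; 188 == 188 -> filled
(86,6): row=0b1010110, col=0b110, row AND col = 0b110 = 6; 6 == 6 -> filled
(85,42): row=0b1010101, col=0b101010, row AND col = 0b0 = 0; 0 != 42 -> empty
(23,14): row=0b10111, col=0b1110, row AND col = 0b110 = 6; 6 != 14 -> empty
(220,189): row=0b11011100, col=0b10111101, row AND col = 0b10011100 = 156; 156 != 189 -> empty
(176,162): row=0b10110000, col=0b10100010, row AND col = 0b10100000 = 160; 160 != 162 -> empty
(155,31): row=0b10011011, col=0b11111, row AND col = 0b11011 = 27; 27 != 31 -> empty
(118,69): row=0b1110110, col=0b1000101, row AND col = 0b1000100 = 68; 68 != 69 -> empty
(115,38): row=0b1110011, col=0b100110, row AND col = 0b100010 = 34; 34 != 38 -> empty
(94,54): row=0b1011110, col=0b110110, row AND col = 0b10110 = 22; 22 != 54 -> empty
(103,99): row=0b1100111, col=0b1100011, row AND col = 0b1100011 = 99; 99 == 99 -> filled

Answer: no yes yes no no no no no no no no yes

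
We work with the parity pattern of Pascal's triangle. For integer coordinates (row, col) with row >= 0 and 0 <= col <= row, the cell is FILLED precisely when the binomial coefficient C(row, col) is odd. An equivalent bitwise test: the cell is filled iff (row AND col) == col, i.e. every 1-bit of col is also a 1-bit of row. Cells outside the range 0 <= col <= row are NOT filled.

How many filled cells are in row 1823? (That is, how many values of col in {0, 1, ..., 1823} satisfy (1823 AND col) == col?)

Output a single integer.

Answer: 256

Derivation:
1823 in binary = 11100011111
popcount(1823) = number of 1-bits in 11100011111 = 8
A col c satisfies (1823 AND c) == c iff every set bit of c is also set in 1823; each of the 8 set bits of 1823 can independently be on or off in c.
count = 2^8 = 256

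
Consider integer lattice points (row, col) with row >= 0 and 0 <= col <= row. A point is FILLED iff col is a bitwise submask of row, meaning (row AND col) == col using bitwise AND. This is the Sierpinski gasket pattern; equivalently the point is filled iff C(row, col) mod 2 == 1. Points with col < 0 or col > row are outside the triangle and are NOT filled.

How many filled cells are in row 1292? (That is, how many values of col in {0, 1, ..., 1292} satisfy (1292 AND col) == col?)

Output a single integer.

Answer: 16

Derivation:
1292 in binary = 10100001100
popcount(1292) = number of 1-bits in 10100001100 = 4
A col c satisfies (1292 AND c) == c iff every set bit of c is also set in 1292; each of the 4 set bits of 1292 can independently be on or off in c.
count = 2^4 = 16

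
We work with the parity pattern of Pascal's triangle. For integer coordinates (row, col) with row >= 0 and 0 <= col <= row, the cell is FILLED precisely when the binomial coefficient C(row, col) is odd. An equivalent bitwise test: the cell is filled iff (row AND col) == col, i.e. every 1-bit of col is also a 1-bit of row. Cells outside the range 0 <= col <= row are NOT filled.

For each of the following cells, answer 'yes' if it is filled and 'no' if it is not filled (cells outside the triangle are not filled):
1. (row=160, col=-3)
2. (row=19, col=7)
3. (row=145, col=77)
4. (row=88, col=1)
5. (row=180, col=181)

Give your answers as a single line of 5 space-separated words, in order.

(160,-3): col outside [0, 160] -> not filled
(19,7): row=0b10011, col=0b111, row AND col = 0b11 = 3; 3 != 7 -> empty
(145,77): row=0b10010001, col=0b1001101, row AND col = 0b1 = 1; 1 != 77 -> empty
(88,1): row=0b1011000, col=0b1, row AND col = 0b0 = 0; 0 != 1 -> empty
(180,181): col outside [0, 180] -> not filled

Answer: no no no no no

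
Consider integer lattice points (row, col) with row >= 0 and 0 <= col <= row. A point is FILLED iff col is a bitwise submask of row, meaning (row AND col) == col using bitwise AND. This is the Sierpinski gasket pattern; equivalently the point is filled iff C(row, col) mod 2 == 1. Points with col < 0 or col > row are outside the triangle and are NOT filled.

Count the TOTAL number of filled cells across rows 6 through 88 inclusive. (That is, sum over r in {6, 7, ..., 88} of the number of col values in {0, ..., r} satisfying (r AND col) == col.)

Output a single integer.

Answer: 992

Derivation:
r6=110 pc2: +4 =4
r7=111 pc3: +8 =12
r8=1000 pc1: +2 =14
r9=1001 pc2: +4 =18
r10=1010 pc2: +4 =22
r11=1011 pc3: +8 =30
r12=1100 pc2: +4 =34
r13=1101 pc3: +8 =42
r14=1110 pc3: +8 =50
r15=1111 pc4: +16 =66
r16=10000 pc1: +2 =68
r17=10001 pc2: +4 =72
r18=10010 pc2: +4 =76
r19=10011 pc3: +8 =84
r20=10100 pc2: +4 =88
r21=10101 pc3: +8 =96
r22=10110 pc3: +8 =104
r23=10111 pc4: +16 =120
r24=11000 pc2: +4 =124
r25=11001 pc3: +8 =132
r26=11010 pc3: +8 =140
r27=11011 pc4: +16 =156
r28=11100 pc3: +8 =164
r29=11101 pc4: +16 =180
r30=11110 pc4: +16 =196
r31=11111 pc5: +32 =228
r32=100000 pc1: +2 =230
r33=100001 pc2: +4 =234
r34=100010 pc2: +4 =238
r35=100011 pc3: +8 =246
r36=100100 pc2: +4 =250
r37=100101 pc3: +8 =258
r38=100110 pc3: +8 =266
r39=100111 pc4: +16 =282
r40=101000 pc2: +4 =286
r41=101001 pc3: +8 =294
r42=101010 pc3: +8 =302
r43=101011 pc4: +16 =318
r44=101100 pc3: +8 =326
r45=101101 pc4: +16 =342
r46=101110 pc4: +16 =358
r47=101111 pc5: +32 =390
r48=110000 pc2: +4 =394
r49=110001 pc3: +8 =402
r50=110010 pc3: +8 =410
r51=110011 pc4: +16 =426
r52=110100 pc3: +8 =434
r53=110101 pc4: +16 =450
r54=110110 pc4: +16 =466
r55=110111 pc5: +32 =498
r56=111000 pc3: +8 =506
r57=111001 pc4: +16 =522
r58=111010 pc4: +16 =538
r59=111011 pc5: +32 =570
r60=111100 pc4: +16 =586
r61=111101 pc5: +32 =618
r62=111110 pc5: +32 =650
r63=111111 pc6: +64 =714
r64=1000000 pc1: +2 =716
r65=1000001 pc2: +4 =720
r66=1000010 pc2: +4 =724
r67=1000011 pc3: +8 =732
r68=1000100 pc2: +4 =736
r69=1000101 pc3: +8 =744
r70=1000110 pc3: +8 =752
r71=1000111 pc4: +16 =768
r72=1001000 pc2: +4 =772
r73=1001001 pc3: +8 =780
r74=1001010 pc3: +8 =788
r75=1001011 pc4: +16 =804
r76=1001100 pc3: +8 =812
r77=1001101 pc4: +16 =828
r78=1001110 pc4: +16 =844
r79=1001111 pc5: +32 =876
r80=1010000 pc2: +4 =880
r81=1010001 pc3: +8 =888
r82=1010010 pc3: +8 =896
r83=1010011 pc4: +16 =912
r84=1010100 pc3: +8 =920
r85=1010101 pc4: +16 =936
r86=1010110 pc4: +16 =952
r87=1010111 pc5: +32 =984
r88=1011000 pc3: +8 =992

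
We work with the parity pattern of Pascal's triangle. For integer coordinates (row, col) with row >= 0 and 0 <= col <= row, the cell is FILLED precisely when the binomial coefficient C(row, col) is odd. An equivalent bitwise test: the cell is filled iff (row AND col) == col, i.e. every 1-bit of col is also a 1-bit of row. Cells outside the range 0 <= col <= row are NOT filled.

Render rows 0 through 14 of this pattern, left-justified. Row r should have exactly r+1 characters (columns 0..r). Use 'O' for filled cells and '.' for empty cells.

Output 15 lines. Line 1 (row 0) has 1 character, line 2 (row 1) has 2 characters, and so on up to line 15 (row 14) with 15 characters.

r0=0: O
r1=1: OO
r2=10: O.O
r3=11: OOOO
r4=100: O...O
r5=101: OO..OO
r6=110: O.O.O.O
r7=111: OOOOOOOO
r8=1000: O.......O
r9=1001: OO......OO
r10=1010: O.O.....O.O
r11=1011: OOOO....OOOO
r12=1100: O...O...O...O
r13=1101: OO..OO..OO..OO
r14=1110: O.O.O.O.O.O.O.O

Answer: O
OO
O.O
OOOO
O...O
OO..OO
O.O.O.O
OOOOOOOO
O.......O
OO......OO
O.O.....O.O
OOOO....OOOO
O...O...O...O
OO..OO..OO..OO
O.O.O.O.O.O.O.O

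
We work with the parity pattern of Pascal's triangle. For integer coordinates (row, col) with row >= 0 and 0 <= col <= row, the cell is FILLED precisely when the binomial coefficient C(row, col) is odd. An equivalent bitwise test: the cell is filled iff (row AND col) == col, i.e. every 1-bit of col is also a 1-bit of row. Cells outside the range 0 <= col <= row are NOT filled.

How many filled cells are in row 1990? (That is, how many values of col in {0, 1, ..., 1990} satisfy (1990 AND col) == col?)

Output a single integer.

1990 in binary = 11111000110
popcount(1990) = number of 1-bits in 11111000110 = 7
A col c satisfies (1990 AND c) == c iff every set bit of c is also set in 1990; each of the 7 set bits of 1990 can independently be on or off in c.
count = 2^7 = 128

Answer: 128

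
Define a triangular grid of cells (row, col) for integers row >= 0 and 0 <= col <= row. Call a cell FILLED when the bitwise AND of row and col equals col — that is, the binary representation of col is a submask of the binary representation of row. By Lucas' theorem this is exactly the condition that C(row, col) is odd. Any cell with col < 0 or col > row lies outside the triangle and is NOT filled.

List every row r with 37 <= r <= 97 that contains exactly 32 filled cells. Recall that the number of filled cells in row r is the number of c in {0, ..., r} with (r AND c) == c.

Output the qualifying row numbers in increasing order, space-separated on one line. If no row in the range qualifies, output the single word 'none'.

Row r has 2^popcount(r) filled cells, so we need popcount(r) = log2(32) = 5.
Scan r = 37..97 and keep those with exactly 5 one-bits:
r=37=100101 popcount=3 -> skip
r=38=100110 popcount=3 -> skip
r=39=100111 popcount=4 -> skip
r=40=101000 popcount=2 -> skip
r=41=101001 popcount=3 -> skip
r=42=101010 popcount=3 -> skip
r=43=101011 popcount=4 -> skip
r=44=101100 popcount=3 -> skip
r=45=101101 popcount=4 -> skip
r=46=101110 popcount=4 -> skip
r=47=101111 popcount=5 -> KEEP
r=48=110000 popcount=2 -> skip
r=49=110001 popcount=3 -> skip
r=50=110010 popcount=3 -> skip
r=51=110011 popcount=4 -> skip
r=52=110100 popcount=3 -> skip
r=53=110101 popcount=4 -> skip
r=54=110110 popcount=4 -> skip
r=55=110111 popcount=5 -> KEEP
r=56=111000 popcount=3 -> skip
r=57=111001 popcount=4 -> skip
r=58=111010 popcount=4 -> skip
r=59=111011 popcount=5 -> KEEP
r=60=111100 popcount=4 -> skip
r=61=111101 popcount=5 -> KEEP
r=62=111110 popcount=5 -> KEEP
r=63=111111 popcount=6 -> skip
r=64=1000000 popcount=1 -> skip
r=65=1000001 popcount=2 -> skip
r=66=1000010 popcount=2 -> skip
r=67=1000011 popcount=3 -> skip
r=68=1000100 popcount=2 -> skip
r=69=1000101 popcount=3 -> skip
r=70=1000110 popcount=3 -> skip
r=71=1000111 popcount=4 -> skip
r=72=1001000 popcount=2 -> skip
r=73=1001001 popcount=3 -> skip
r=74=1001010 popcount=3 -> skip
r=75=1001011 popcount=4 -> skip
r=76=1001100 popcount=3 -> skip
r=77=1001101 popcount=4 -> skip
r=78=1001110 popcount=4 -> skip
r=79=1001111 popcount=5 -> KEEP
r=80=1010000 popcount=2 -> skip
r=81=1010001 popcount=3 -> skip
r=82=1010010 popcount=3 -> skip
r=83=1010011 popcount=4 -> skip
r=84=1010100 popcount=3 -> skip
r=85=1010101 popcount=4 -> skip
r=86=1010110 popcount=4 -> skip
r=87=1010111 popcount=5 -> KEEP
r=88=1011000 popcount=3 -> skip
r=89=1011001 popcount=4 -> skip
r=90=1011010 popcount=4 -> skip
r=91=1011011 popcount=5 -> KEEP
r=92=1011100 popcount=4 -> skip
r=93=1011101 popcount=5 -> KEEP
r=94=1011110 popcount=5 -> KEEP
r=95=1011111 popcount=6 -> skip
r=96=1100000 popcount=2 -> skip
r=97=1100001 popcount=3 -> skip
Kept rows: 47 55 59 61 62 79 87 91 93 94

Answer: 47 55 59 61 62 79 87 91 93 94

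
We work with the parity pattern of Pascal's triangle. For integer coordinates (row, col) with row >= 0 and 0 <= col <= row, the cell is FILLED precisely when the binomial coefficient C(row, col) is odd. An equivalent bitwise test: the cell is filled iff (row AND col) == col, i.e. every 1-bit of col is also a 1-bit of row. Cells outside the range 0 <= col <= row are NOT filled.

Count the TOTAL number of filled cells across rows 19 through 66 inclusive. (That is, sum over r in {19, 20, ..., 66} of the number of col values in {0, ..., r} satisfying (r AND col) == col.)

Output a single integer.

r19=10011 pc3: +8 =8
r20=10100 pc2: +4 =12
r21=10101 pc3: +8 =20
r22=10110 pc3: +8 =28
r23=10111 pc4: +16 =44
r24=11000 pc2: +4 =48
r25=11001 pc3: +8 =56
r26=11010 pc3: +8 =64
r27=11011 pc4: +16 =80
r28=11100 pc3: +8 =88
r29=11101 pc4: +16 =104
r30=11110 pc4: +16 =120
r31=11111 pc5: +32 =152
r32=100000 pc1: +2 =154
r33=100001 pc2: +4 =158
r34=100010 pc2: +4 =162
r35=100011 pc3: +8 =170
r36=100100 pc2: +4 =174
r37=100101 pc3: +8 =182
r38=100110 pc3: +8 =190
r39=100111 pc4: +16 =206
r40=101000 pc2: +4 =210
r41=101001 pc3: +8 =218
r42=101010 pc3: +8 =226
r43=101011 pc4: +16 =242
r44=101100 pc3: +8 =250
r45=101101 pc4: +16 =266
r46=101110 pc4: +16 =282
r47=101111 pc5: +32 =314
r48=110000 pc2: +4 =318
r49=110001 pc3: +8 =326
r50=110010 pc3: +8 =334
r51=110011 pc4: +16 =350
r52=110100 pc3: +8 =358
r53=110101 pc4: +16 =374
r54=110110 pc4: +16 =390
r55=110111 pc5: +32 =422
r56=111000 pc3: +8 =430
r57=111001 pc4: +16 =446
r58=111010 pc4: +16 =462
r59=111011 pc5: +32 =494
r60=111100 pc4: +16 =510
r61=111101 pc5: +32 =542
r62=111110 pc5: +32 =574
r63=111111 pc6: +64 =638
r64=1000000 pc1: +2 =640
r65=1000001 pc2: +4 =644
r66=1000010 pc2: +4 =648

Answer: 648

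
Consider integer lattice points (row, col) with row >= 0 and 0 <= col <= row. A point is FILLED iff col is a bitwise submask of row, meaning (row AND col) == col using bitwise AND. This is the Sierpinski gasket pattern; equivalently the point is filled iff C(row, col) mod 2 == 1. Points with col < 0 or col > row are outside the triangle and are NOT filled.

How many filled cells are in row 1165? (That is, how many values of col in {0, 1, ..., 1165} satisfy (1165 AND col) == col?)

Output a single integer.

Answer: 32

Derivation:
1165 in binary = 10010001101
popcount(1165) = number of 1-bits in 10010001101 = 5
A col c satisfies (1165 AND c) == c iff every set bit of c is also set in 1165; each of the 5 set bits of 1165 can independently be on or off in c.
count = 2^5 = 32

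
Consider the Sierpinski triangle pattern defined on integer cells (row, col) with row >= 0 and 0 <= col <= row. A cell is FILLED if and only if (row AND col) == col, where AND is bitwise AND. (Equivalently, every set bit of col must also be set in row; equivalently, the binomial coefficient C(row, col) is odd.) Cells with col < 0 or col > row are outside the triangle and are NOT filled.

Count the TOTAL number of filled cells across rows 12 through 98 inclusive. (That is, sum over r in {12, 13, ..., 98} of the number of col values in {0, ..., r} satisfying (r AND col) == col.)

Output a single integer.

r12=1100 pc2: +4 =4
r13=1101 pc3: +8 =12
r14=1110 pc3: +8 =20
r15=1111 pc4: +16 =36
r16=10000 pc1: +2 =38
r17=10001 pc2: +4 =42
r18=10010 pc2: +4 =46
r19=10011 pc3: +8 =54
r20=10100 pc2: +4 =58
r21=10101 pc3: +8 =66
r22=10110 pc3: +8 =74
r23=10111 pc4: +16 =90
r24=11000 pc2: +4 =94
r25=11001 pc3: +8 =102
r26=11010 pc3: +8 =110
r27=11011 pc4: +16 =126
r28=11100 pc3: +8 =134
r29=11101 pc4: +16 =150
r30=11110 pc4: +16 =166
r31=11111 pc5: +32 =198
r32=100000 pc1: +2 =200
r33=100001 pc2: +4 =204
r34=100010 pc2: +4 =208
r35=100011 pc3: +8 =216
r36=100100 pc2: +4 =220
r37=100101 pc3: +8 =228
r38=100110 pc3: +8 =236
r39=100111 pc4: +16 =252
r40=101000 pc2: +4 =256
r41=101001 pc3: +8 =264
r42=101010 pc3: +8 =272
r43=101011 pc4: +16 =288
r44=101100 pc3: +8 =296
r45=101101 pc4: +16 =312
r46=101110 pc4: +16 =328
r47=101111 pc5: +32 =360
r48=110000 pc2: +4 =364
r49=110001 pc3: +8 =372
r50=110010 pc3: +8 =380
r51=110011 pc4: +16 =396
r52=110100 pc3: +8 =404
r53=110101 pc4: +16 =420
r54=110110 pc4: +16 =436
r55=110111 pc5: +32 =468
r56=111000 pc3: +8 =476
r57=111001 pc4: +16 =492
r58=111010 pc4: +16 =508
r59=111011 pc5: +32 =540
r60=111100 pc4: +16 =556
r61=111101 pc5: +32 =588
r62=111110 pc5: +32 =620
r63=111111 pc6: +64 =684
r64=1000000 pc1: +2 =686
r65=1000001 pc2: +4 =690
r66=1000010 pc2: +4 =694
r67=1000011 pc3: +8 =702
r68=1000100 pc2: +4 =706
r69=1000101 pc3: +8 =714
r70=1000110 pc3: +8 =722
r71=1000111 pc4: +16 =738
r72=1001000 pc2: +4 =742
r73=1001001 pc3: +8 =750
r74=1001010 pc3: +8 =758
r75=1001011 pc4: +16 =774
r76=1001100 pc3: +8 =782
r77=1001101 pc4: +16 =798
r78=1001110 pc4: +16 =814
r79=1001111 pc5: +32 =846
r80=1010000 pc2: +4 =850
r81=1010001 pc3: +8 =858
r82=1010010 pc3: +8 =866
r83=1010011 pc4: +16 =882
r84=1010100 pc3: +8 =890
r85=1010101 pc4: +16 =906
r86=1010110 pc4: +16 =922
r87=1010111 pc5: +32 =954
r88=1011000 pc3: +8 =962
r89=1011001 pc4: +16 =978
r90=1011010 pc4: +16 =994
r91=1011011 pc5: +32 =1026
r92=1011100 pc4: +16 =1042
r93=1011101 pc5: +32 =1074
r94=1011110 pc5: +32 =1106
r95=1011111 pc6: +64 =1170
r96=1100000 pc2: +4 =1174
r97=1100001 pc3: +8 =1182
r98=1100010 pc3: +8 =1190

Answer: 1190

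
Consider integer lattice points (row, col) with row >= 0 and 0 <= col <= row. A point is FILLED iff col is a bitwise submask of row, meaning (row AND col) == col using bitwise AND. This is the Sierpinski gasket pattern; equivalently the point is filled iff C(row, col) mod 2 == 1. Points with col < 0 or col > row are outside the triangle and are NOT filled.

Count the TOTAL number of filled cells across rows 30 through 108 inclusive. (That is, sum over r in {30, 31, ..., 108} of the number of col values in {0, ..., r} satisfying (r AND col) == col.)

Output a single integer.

r30=11110 pc4: +16 =16
r31=11111 pc5: +32 =48
r32=100000 pc1: +2 =50
r33=100001 pc2: +4 =54
r34=100010 pc2: +4 =58
r35=100011 pc3: +8 =66
r36=100100 pc2: +4 =70
r37=100101 pc3: +8 =78
r38=100110 pc3: +8 =86
r39=100111 pc4: +16 =102
r40=101000 pc2: +4 =106
r41=101001 pc3: +8 =114
r42=101010 pc3: +8 =122
r43=101011 pc4: +16 =138
r44=101100 pc3: +8 =146
r45=101101 pc4: +16 =162
r46=101110 pc4: +16 =178
r47=101111 pc5: +32 =210
r48=110000 pc2: +4 =214
r49=110001 pc3: +8 =222
r50=110010 pc3: +8 =230
r51=110011 pc4: +16 =246
r52=110100 pc3: +8 =254
r53=110101 pc4: +16 =270
r54=110110 pc4: +16 =286
r55=110111 pc5: +32 =318
r56=111000 pc3: +8 =326
r57=111001 pc4: +16 =342
r58=111010 pc4: +16 =358
r59=111011 pc5: +32 =390
r60=111100 pc4: +16 =406
r61=111101 pc5: +32 =438
r62=111110 pc5: +32 =470
r63=111111 pc6: +64 =534
r64=1000000 pc1: +2 =536
r65=1000001 pc2: +4 =540
r66=1000010 pc2: +4 =544
r67=1000011 pc3: +8 =552
r68=1000100 pc2: +4 =556
r69=1000101 pc3: +8 =564
r70=1000110 pc3: +8 =572
r71=1000111 pc4: +16 =588
r72=1001000 pc2: +4 =592
r73=1001001 pc3: +8 =600
r74=1001010 pc3: +8 =608
r75=1001011 pc4: +16 =624
r76=1001100 pc3: +8 =632
r77=1001101 pc4: +16 =648
r78=1001110 pc4: +16 =664
r79=1001111 pc5: +32 =696
r80=1010000 pc2: +4 =700
r81=1010001 pc3: +8 =708
r82=1010010 pc3: +8 =716
r83=1010011 pc4: +16 =732
r84=1010100 pc3: +8 =740
r85=1010101 pc4: +16 =756
r86=1010110 pc4: +16 =772
r87=1010111 pc5: +32 =804
r88=1011000 pc3: +8 =812
r89=1011001 pc4: +16 =828
r90=1011010 pc4: +16 =844
r91=1011011 pc5: +32 =876
r92=1011100 pc4: +16 =892
r93=1011101 pc5: +32 =924
r94=1011110 pc5: +32 =956
r95=1011111 pc6: +64 =1020
r96=1100000 pc2: +4 =1024
r97=1100001 pc3: +8 =1032
r98=1100010 pc3: +8 =1040
r99=1100011 pc4: +16 =1056
r100=1100100 pc3: +8 =1064
r101=1100101 pc4: +16 =1080
r102=1100110 pc4: +16 =1096
r103=1100111 pc5: +32 =1128
r104=1101000 pc3: +8 =1136
r105=1101001 pc4: +16 =1152
r106=1101010 pc4: +16 =1168
r107=1101011 pc5: +32 =1200
r108=1101100 pc4: +16 =1216

Answer: 1216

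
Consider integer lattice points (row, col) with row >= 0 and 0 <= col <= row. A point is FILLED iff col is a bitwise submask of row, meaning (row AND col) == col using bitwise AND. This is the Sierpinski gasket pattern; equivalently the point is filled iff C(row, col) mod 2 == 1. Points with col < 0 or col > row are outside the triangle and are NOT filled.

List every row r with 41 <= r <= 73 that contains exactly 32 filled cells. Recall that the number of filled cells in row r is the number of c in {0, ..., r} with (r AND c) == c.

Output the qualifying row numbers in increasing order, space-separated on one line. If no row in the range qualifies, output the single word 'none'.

Answer: 47 55 59 61 62

Derivation:
Row r has 2^popcount(r) filled cells, so we need popcount(r) = log2(32) = 5.
Scan r = 41..73 and keep those with exactly 5 one-bits:
r=41=101001 popcount=3 -> skip
r=42=101010 popcount=3 -> skip
r=43=101011 popcount=4 -> skip
r=44=101100 popcount=3 -> skip
r=45=101101 popcount=4 -> skip
r=46=101110 popcount=4 -> skip
r=47=101111 popcount=5 -> KEEP
r=48=110000 popcount=2 -> skip
r=49=110001 popcount=3 -> skip
r=50=110010 popcount=3 -> skip
r=51=110011 popcount=4 -> skip
r=52=110100 popcount=3 -> skip
r=53=110101 popcount=4 -> skip
r=54=110110 popcount=4 -> skip
r=55=110111 popcount=5 -> KEEP
r=56=111000 popcount=3 -> skip
r=57=111001 popcount=4 -> skip
r=58=111010 popcount=4 -> skip
r=59=111011 popcount=5 -> KEEP
r=60=111100 popcount=4 -> skip
r=61=111101 popcount=5 -> KEEP
r=62=111110 popcount=5 -> KEEP
r=63=111111 popcount=6 -> skip
r=64=1000000 popcount=1 -> skip
r=65=1000001 popcount=2 -> skip
r=66=1000010 popcount=2 -> skip
r=67=1000011 popcount=3 -> skip
r=68=1000100 popcount=2 -> skip
r=69=1000101 popcount=3 -> skip
r=70=1000110 popcount=3 -> skip
r=71=1000111 popcount=4 -> skip
r=72=1001000 popcount=2 -> skip
r=73=1001001 popcount=3 -> skip
Kept rows: 47 55 59 61 62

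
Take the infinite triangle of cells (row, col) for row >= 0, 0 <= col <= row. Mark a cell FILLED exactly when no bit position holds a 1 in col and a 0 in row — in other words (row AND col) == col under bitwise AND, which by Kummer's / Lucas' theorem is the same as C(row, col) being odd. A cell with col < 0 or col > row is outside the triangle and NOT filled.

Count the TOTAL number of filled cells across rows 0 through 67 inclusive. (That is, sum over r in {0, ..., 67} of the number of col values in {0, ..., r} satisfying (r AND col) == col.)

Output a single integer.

r0=0 pc0: +1 =1
r1=1 pc1: +2 =3
r2=10 pc1: +2 =5
r3=11 pc2: +4 =9
r4=100 pc1: +2 =11
r5=101 pc2: +4 =15
r6=110 pc2: +4 =19
r7=111 pc3: +8 =27
r8=1000 pc1: +2 =29
r9=1001 pc2: +4 =33
r10=1010 pc2: +4 =37
r11=1011 pc3: +8 =45
r12=1100 pc2: +4 =49
r13=1101 pc3: +8 =57
r14=1110 pc3: +8 =65
r15=1111 pc4: +16 =81
r16=10000 pc1: +2 =83
r17=10001 pc2: +4 =87
r18=10010 pc2: +4 =91
r19=10011 pc3: +8 =99
r20=10100 pc2: +4 =103
r21=10101 pc3: +8 =111
r22=10110 pc3: +8 =119
r23=10111 pc4: +16 =135
r24=11000 pc2: +4 =139
r25=11001 pc3: +8 =147
r26=11010 pc3: +8 =155
r27=11011 pc4: +16 =171
r28=11100 pc3: +8 =179
r29=11101 pc4: +16 =195
r30=11110 pc4: +16 =211
r31=11111 pc5: +32 =243
r32=100000 pc1: +2 =245
r33=100001 pc2: +4 =249
r34=100010 pc2: +4 =253
r35=100011 pc3: +8 =261
r36=100100 pc2: +4 =265
r37=100101 pc3: +8 =273
r38=100110 pc3: +8 =281
r39=100111 pc4: +16 =297
r40=101000 pc2: +4 =301
r41=101001 pc3: +8 =309
r42=101010 pc3: +8 =317
r43=101011 pc4: +16 =333
r44=101100 pc3: +8 =341
r45=101101 pc4: +16 =357
r46=101110 pc4: +16 =373
r47=101111 pc5: +32 =405
r48=110000 pc2: +4 =409
r49=110001 pc3: +8 =417
r50=110010 pc3: +8 =425
r51=110011 pc4: +16 =441
r52=110100 pc3: +8 =449
r53=110101 pc4: +16 =465
r54=110110 pc4: +16 =481
r55=110111 pc5: +32 =513
r56=111000 pc3: +8 =521
r57=111001 pc4: +16 =537
r58=111010 pc4: +16 =553
r59=111011 pc5: +32 =585
r60=111100 pc4: +16 =601
r61=111101 pc5: +32 =633
r62=111110 pc5: +32 =665
r63=111111 pc6: +64 =729
r64=1000000 pc1: +2 =731
r65=1000001 pc2: +4 =735
r66=1000010 pc2: +4 =739
r67=1000011 pc3: +8 =747

Answer: 747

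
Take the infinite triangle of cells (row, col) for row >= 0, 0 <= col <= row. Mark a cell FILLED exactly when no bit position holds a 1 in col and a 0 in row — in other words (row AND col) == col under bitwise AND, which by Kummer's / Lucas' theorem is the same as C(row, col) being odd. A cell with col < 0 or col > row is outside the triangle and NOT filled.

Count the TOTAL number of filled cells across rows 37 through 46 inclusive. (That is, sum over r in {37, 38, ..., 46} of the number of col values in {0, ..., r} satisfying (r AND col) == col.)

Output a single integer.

Answer: 108

Derivation:
r37=100101 pc3: +8 =8
r38=100110 pc3: +8 =16
r39=100111 pc4: +16 =32
r40=101000 pc2: +4 =36
r41=101001 pc3: +8 =44
r42=101010 pc3: +8 =52
r43=101011 pc4: +16 =68
r44=101100 pc3: +8 =76
r45=101101 pc4: +16 =92
r46=101110 pc4: +16 =108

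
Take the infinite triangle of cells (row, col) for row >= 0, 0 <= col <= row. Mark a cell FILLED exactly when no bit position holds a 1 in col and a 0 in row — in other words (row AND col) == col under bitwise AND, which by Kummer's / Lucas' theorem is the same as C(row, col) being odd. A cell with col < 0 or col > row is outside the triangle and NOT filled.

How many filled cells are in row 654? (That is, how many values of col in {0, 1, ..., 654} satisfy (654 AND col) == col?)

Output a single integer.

Answer: 32

Derivation:
654 in binary = 1010001110
popcount(654) = number of 1-bits in 1010001110 = 5
A col c satisfies (654 AND c) == c iff every set bit of c is also set in 654; each of the 5 set bits of 654 can independently be on or off in c.
count = 2^5 = 32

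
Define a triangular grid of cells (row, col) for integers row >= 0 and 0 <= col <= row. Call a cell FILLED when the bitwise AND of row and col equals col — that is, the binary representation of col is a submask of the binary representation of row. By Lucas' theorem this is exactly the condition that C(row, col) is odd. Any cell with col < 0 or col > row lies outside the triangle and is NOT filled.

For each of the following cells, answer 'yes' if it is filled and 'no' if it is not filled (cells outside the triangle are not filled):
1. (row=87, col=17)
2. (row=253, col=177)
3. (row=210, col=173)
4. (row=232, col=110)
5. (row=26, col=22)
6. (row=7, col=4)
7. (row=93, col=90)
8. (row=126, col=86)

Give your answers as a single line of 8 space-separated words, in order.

(87,17): row=0b1010111, col=0b10001, row AND col = 0b10001 = 17; 17 == 17 -> filled
(253,177): row=0b11111101, col=0b10110001, row AND col = 0b10110001 = 177; 177 == 177 -> filled
(210,173): row=0b11010010, col=0b10101101, row AND col = 0b10000000 = 128; 128 != 173 -> empty
(232,110): row=0b11101000, col=0b1101110, row AND col = 0b1101000 = 104; 104 != 110 -> empty
(26,22): row=0b11010, col=0b10110, row AND col = 0b10010 = 18; 18 != 22 -> empty
(7,4): row=0b111, col=0b100, row AND col = 0b100 = 4; 4 == 4 -> filled
(93,90): row=0b1011101, col=0b1011010, row AND col = 0b1011000 = 88; 88 != 90 -> empty
(126,86): row=0b1111110, col=0b1010110, row AND col = 0b1010110 = 86; 86 == 86 -> filled

Answer: yes yes no no no yes no yes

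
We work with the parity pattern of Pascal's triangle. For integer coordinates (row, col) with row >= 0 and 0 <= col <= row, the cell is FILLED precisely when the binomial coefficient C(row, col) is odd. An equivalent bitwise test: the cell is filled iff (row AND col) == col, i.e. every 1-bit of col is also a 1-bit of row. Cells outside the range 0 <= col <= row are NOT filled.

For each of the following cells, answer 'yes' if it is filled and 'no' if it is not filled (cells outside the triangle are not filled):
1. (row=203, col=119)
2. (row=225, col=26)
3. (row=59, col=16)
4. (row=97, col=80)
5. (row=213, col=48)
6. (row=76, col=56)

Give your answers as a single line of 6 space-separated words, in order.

Answer: no no yes no no no

Derivation:
(203,119): row=0b11001011, col=0b1110111, row AND col = 0b1000011 = 67; 67 != 119 -> empty
(225,26): row=0b11100001, col=0b11010, row AND col = 0b0 = 0; 0 != 26 -> empty
(59,16): row=0b111011, col=0b10000, row AND col = 0b10000 = 16; 16 == 16 -> filled
(97,80): row=0b1100001, col=0b1010000, row AND col = 0b1000000 = 64; 64 != 80 -> empty
(213,48): row=0b11010101, col=0b110000, row AND col = 0b10000 = 16; 16 != 48 -> empty
(76,56): row=0b1001100, col=0b111000, row AND col = 0b1000 = 8; 8 != 56 -> empty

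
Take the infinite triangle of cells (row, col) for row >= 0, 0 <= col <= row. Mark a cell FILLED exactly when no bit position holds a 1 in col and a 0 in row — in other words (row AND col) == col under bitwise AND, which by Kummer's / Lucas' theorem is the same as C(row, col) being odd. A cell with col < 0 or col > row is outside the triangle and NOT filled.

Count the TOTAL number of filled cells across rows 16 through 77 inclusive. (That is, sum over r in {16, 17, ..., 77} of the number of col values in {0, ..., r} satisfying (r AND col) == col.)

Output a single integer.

r16=10000 pc1: +2 =2
r17=10001 pc2: +4 =6
r18=10010 pc2: +4 =10
r19=10011 pc3: +8 =18
r20=10100 pc2: +4 =22
r21=10101 pc3: +8 =30
r22=10110 pc3: +8 =38
r23=10111 pc4: +16 =54
r24=11000 pc2: +4 =58
r25=11001 pc3: +8 =66
r26=11010 pc3: +8 =74
r27=11011 pc4: +16 =90
r28=11100 pc3: +8 =98
r29=11101 pc4: +16 =114
r30=11110 pc4: +16 =130
r31=11111 pc5: +32 =162
r32=100000 pc1: +2 =164
r33=100001 pc2: +4 =168
r34=100010 pc2: +4 =172
r35=100011 pc3: +8 =180
r36=100100 pc2: +4 =184
r37=100101 pc3: +8 =192
r38=100110 pc3: +8 =200
r39=100111 pc4: +16 =216
r40=101000 pc2: +4 =220
r41=101001 pc3: +8 =228
r42=101010 pc3: +8 =236
r43=101011 pc4: +16 =252
r44=101100 pc3: +8 =260
r45=101101 pc4: +16 =276
r46=101110 pc4: +16 =292
r47=101111 pc5: +32 =324
r48=110000 pc2: +4 =328
r49=110001 pc3: +8 =336
r50=110010 pc3: +8 =344
r51=110011 pc4: +16 =360
r52=110100 pc3: +8 =368
r53=110101 pc4: +16 =384
r54=110110 pc4: +16 =400
r55=110111 pc5: +32 =432
r56=111000 pc3: +8 =440
r57=111001 pc4: +16 =456
r58=111010 pc4: +16 =472
r59=111011 pc5: +32 =504
r60=111100 pc4: +16 =520
r61=111101 pc5: +32 =552
r62=111110 pc5: +32 =584
r63=111111 pc6: +64 =648
r64=1000000 pc1: +2 =650
r65=1000001 pc2: +4 =654
r66=1000010 pc2: +4 =658
r67=1000011 pc3: +8 =666
r68=1000100 pc2: +4 =670
r69=1000101 pc3: +8 =678
r70=1000110 pc3: +8 =686
r71=1000111 pc4: +16 =702
r72=1001000 pc2: +4 =706
r73=1001001 pc3: +8 =714
r74=1001010 pc3: +8 =722
r75=1001011 pc4: +16 =738
r76=1001100 pc3: +8 =746
r77=1001101 pc4: +16 =762

Answer: 762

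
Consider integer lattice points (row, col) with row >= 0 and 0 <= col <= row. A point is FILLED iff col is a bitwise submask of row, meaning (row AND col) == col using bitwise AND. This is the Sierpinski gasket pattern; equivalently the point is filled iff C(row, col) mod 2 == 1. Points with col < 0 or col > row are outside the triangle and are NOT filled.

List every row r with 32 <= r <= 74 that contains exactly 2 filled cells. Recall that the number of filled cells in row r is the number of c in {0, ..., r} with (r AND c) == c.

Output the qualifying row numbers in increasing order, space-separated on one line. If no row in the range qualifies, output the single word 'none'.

Answer: 32 64

Derivation:
Row r has 2^popcount(r) filled cells, so we need popcount(r) = log2(2) = 1.
Scan r = 32..74 and keep those with exactly 1 one-bits:
r=32=100000 popcount=1 -> KEEP
r=33=100001 popcount=2 -> skip
r=34=100010 popcount=2 -> skip
r=35=100011 popcount=3 -> skip
r=36=100100 popcount=2 -> skip
r=37=100101 popcount=3 -> skip
r=38=100110 popcount=3 -> skip
r=39=100111 popcount=4 -> skip
r=40=101000 popcount=2 -> skip
r=41=101001 popcount=3 -> skip
r=42=101010 popcount=3 -> skip
r=43=101011 popcount=4 -> skip
r=44=101100 popcount=3 -> skip
r=45=101101 popcount=4 -> skip
r=46=101110 popcount=4 -> skip
r=47=101111 popcount=5 -> skip
r=48=110000 popcount=2 -> skip
r=49=110001 popcount=3 -> skip
r=50=110010 popcount=3 -> skip
r=51=110011 popcount=4 -> skip
r=52=110100 popcount=3 -> skip
r=53=110101 popcount=4 -> skip
r=54=110110 popcount=4 -> skip
r=55=110111 popcount=5 -> skip
r=56=111000 popcount=3 -> skip
r=57=111001 popcount=4 -> skip
r=58=111010 popcount=4 -> skip
r=59=111011 popcount=5 -> skip
r=60=111100 popcount=4 -> skip
r=61=111101 popcount=5 -> skip
r=62=111110 popcount=5 -> skip
r=63=111111 popcount=6 -> skip
r=64=1000000 popcount=1 -> KEEP
r=65=1000001 popcount=2 -> skip
r=66=1000010 popcount=2 -> skip
r=67=1000011 popcount=3 -> skip
r=68=1000100 popcount=2 -> skip
r=69=1000101 popcount=3 -> skip
r=70=1000110 popcount=3 -> skip
r=71=1000111 popcount=4 -> skip
r=72=1001000 popcount=2 -> skip
r=73=1001001 popcount=3 -> skip
r=74=1001010 popcount=3 -> skip
Kept rows: 32 64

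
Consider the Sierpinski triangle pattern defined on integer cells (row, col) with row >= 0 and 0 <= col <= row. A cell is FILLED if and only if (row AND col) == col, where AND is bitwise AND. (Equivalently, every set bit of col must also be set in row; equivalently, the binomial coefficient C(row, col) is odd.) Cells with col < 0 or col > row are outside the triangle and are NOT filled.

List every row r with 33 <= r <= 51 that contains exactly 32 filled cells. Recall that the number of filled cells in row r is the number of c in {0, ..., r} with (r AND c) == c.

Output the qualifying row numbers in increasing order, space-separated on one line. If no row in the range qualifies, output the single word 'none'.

Row r has 2^popcount(r) filled cells, so we need popcount(r) = log2(32) = 5.
Scan r = 33..51 and keep those with exactly 5 one-bits:
r=33=100001 popcount=2 -> skip
r=34=100010 popcount=2 -> skip
r=35=100011 popcount=3 -> skip
r=36=100100 popcount=2 -> skip
r=37=100101 popcount=3 -> skip
r=38=100110 popcount=3 -> skip
r=39=100111 popcount=4 -> skip
r=40=101000 popcount=2 -> skip
r=41=101001 popcount=3 -> skip
r=42=101010 popcount=3 -> skip
r=43=101011 popcount=4 -> skip
r=44=101100 popcount=3 -> skip
r=45=101101 popcount=4 -> skip
r=46=101110 popcount=4 -> skip
r=47=101111 popcount=5 -> KEEP
r=48=110000 popcount=2 -> skip
r=49=110001 popcount=3 -> skip
r=50=110010 popcount=3 -> skip
r=51=110011 popcount=4 -> skip
Kept rows: 47

Answer: 47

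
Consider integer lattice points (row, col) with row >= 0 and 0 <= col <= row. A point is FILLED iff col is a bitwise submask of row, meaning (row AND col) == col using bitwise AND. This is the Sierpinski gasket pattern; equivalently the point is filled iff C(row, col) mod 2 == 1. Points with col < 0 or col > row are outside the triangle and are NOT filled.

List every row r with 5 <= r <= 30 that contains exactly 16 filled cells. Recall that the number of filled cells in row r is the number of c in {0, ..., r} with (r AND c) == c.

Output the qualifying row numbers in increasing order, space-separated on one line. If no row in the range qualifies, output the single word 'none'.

Answer: 15 23 27 29 30

Derivation:
Row r has 2^popcount(r) filled cells, so we need popcount(r) = log2(16) = 4.
Scan r = 5..30 and keep those with exactly 4 one-bits:
r=5=101 popcount=2 -> skip
r=6=110 popcount=2 -> skip
r=7=111 popcount=3 -> skip
r=8=1000 popcount=1 -> skip
r=9=1001 popcount=2 -> skip
r=10=1010 popcount=2 -> skip
r=11=1011 popcount=3 -> skip
r=12=1100 popcount=2 -> skip
r=13=1101 popcount=3 -> skip
r=14=1110 popcount=3 -> skip
r=15=1111 popcount=4 -> KEEP
r=16=10000 popcount=1 -> skip
r=17=10001 popcount=2 -> skip
r=18=10010 popcount=2 -> skip
r=19=10011 popcount=3 -> skip
r=20=10100 popcount=2 -> skip
r=21=10101 popcount=3 -> skip
r=22=10110 popcount=3 -> skip
r=23=10111 popcount=4 -> KEEP
r=24=11000 popcount=2 -> skip
r=25=11001 popcount=3 -> skip
r=26=11010 popcount=3 -> skip
r=27=11011 popcount=4 -> KEEP
r=28=11100 popcount=3 -> skip
r=29=11101 popcount=4 -> KEEP
r=30=11110 popcount=4 -> KEEP
Kept rows: 15 23 27 29 30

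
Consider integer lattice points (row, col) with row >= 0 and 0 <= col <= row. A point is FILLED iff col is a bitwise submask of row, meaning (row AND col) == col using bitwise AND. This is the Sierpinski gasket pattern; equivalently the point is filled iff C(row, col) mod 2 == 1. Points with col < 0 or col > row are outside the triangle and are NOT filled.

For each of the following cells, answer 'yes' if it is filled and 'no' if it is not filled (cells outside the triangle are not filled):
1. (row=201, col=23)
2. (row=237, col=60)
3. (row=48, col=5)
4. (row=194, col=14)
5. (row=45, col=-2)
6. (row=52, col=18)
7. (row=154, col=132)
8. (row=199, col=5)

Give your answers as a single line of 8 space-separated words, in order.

Answer: no no no no no no no yes

Derivation:
(201,23): row=0b11001001, col=0b10111, row AND col = 0b1 = 1; 1 != 23 -> empty
(237,60): row=0b11101101, col=0b111100, row AND col = 0b101100 = 44; 44 != 60 -> empty
(48,5): row=0b110000, col=0b101, row AND col = 0b0 = 0; 0 != 5 -> empty
(194,14): row=0b11000010, col=0b1110, row AND col = 0b10 = 2; 2 != 14 -> empty
(45,-2): col outside [0, 45] -> not filled
(52,18): row=0b110100, col=0b10010, row AND col = 0b10000 = 16; 16 != 18 -> empty
(154,132): row=0b10011010, col=0b10000100, row AND col = 0b10000000 = 128; 128 != 132 -> empty
(199,5): row=0b11000111, col=0b101, row AND col = 0b101 = 5; 5 == 5 -> filled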